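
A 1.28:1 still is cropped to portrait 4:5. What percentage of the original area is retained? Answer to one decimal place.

62.5%

portrait 4:5 is narrower than 1.28:1, so the crop keeps the full height and trims the width.
Fraction kept = (0.800)/(1.280) ≈ 62.50%.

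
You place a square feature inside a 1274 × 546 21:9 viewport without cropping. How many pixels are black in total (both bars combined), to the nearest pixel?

Since 1.000 < 2.333, the feature is height-limited.
Content width = 546 × 1/1 ≈ 546.0000 px.
Black = 1274 − 546.0000 = 728.0000 px.
That's 728.0000 × 546 ≈ 397488 black pixels.

397488 pixels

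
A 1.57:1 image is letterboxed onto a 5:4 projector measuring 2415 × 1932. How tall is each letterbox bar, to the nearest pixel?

197 px

Since 1.570 > 1.250, the image is width-limited.
That makes the image 1538.22 px tall (2415 / 1.570).
Leftover height: 1932 − 1538.22 = 393.78 px → 196.89 each side.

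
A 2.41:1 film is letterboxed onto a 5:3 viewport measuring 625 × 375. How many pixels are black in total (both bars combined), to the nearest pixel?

2.41:1 is wider than 5:3, so it spans the full width.
That makes the image 259.3361 px tall (625 / 2.410).
Black = 375 − 259.3361 = 115.6639 px.
Across the 625-px span: 115.6639 × 625 ≈ 72290 px.

72290 pixels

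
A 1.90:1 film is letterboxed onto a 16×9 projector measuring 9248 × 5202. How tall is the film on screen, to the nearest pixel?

1.90:1 is wider than 16×9, so it spans the full width.
That makes the image 4867.37 px tall (9248 / 1.900).

4867 px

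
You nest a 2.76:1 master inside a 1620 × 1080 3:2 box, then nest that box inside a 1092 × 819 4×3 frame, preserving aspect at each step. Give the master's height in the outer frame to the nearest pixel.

First fit — 2.76:1 into 1620×1080 spans the width: 1620.00 × 586.96.
The 3:2 canvas is width-limited in 1092×819, giving 1092.00 × 728.00; scale factor 0.6741.
So the master's height is 586.96 × 0.6741 ≈ 395.65.

396 px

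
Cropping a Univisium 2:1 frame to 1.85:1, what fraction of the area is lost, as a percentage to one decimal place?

7.5%

1.85:1 is narrower than Univisium 2:1, so the crop keeps the full height and trims the width.
Area ratio = (1.850)/(2.000) = 92.50%; the remaining 7.50% is cropped out.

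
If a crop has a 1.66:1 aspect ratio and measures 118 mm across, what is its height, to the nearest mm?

71 mm

Height = 118 / 1.660 = 71.08.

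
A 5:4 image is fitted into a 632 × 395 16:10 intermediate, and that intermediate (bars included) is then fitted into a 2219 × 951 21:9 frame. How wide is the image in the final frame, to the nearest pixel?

First fit — 5:4 into 632×395 spans the height: 493.75 × 395.00.
16:10 in 2219×951: fills the height, so the intermediate becomes 1521.60 × 951.00 — a scale of ×2.4076.
The image scales with it: width 493.75 × 2.4076 ≈ 1188.75.

1189 px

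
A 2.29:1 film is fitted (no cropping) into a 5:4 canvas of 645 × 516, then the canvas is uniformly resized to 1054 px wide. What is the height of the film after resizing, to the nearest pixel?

Fitted into 645×516, the film spans the width; its height is 645 / 2.290 ≈ 281.66 px.
Scaling 645 → 1054 is ×1.6341, so the height becomes 281.66 × 1.6341 ≈ 460.26 px.

460 px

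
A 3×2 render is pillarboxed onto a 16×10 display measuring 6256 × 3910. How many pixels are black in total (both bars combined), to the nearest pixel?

3×2 is narrower than 16×10, so it spans the full height.
The render is 3910 × 3/2 ≈ 5865.0000 px wide.
Leftover width: 6256 − 5865.0000 = 391.0000 px.
Bar area = 391.0000 × 3910 ≈ 1528810 px.

1528810 pixels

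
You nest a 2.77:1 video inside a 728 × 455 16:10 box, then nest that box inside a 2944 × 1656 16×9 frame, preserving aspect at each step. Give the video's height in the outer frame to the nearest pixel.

2.77:1 in 728×455: fills the width, so the video is 728.00 × 262.82.
16:10 in 2944×1656: fills the height, so the intermediate becomes 2649.60 × 1656.00 — a scale of ×3.6396.
The video scales with it: height 262.82 × 3.6396 ≈ 956.53.

957 px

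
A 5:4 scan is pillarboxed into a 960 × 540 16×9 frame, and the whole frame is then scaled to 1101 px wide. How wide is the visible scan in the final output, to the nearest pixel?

774 px

Fitted into 960×540, the scan spans the height; its width is 540 × 5/4 ≈ 675.00 px.
Scaling 960 → 1101 is ×1.1469, so the width becomes 675.00 × 1.1469 ≈ 774.14 px.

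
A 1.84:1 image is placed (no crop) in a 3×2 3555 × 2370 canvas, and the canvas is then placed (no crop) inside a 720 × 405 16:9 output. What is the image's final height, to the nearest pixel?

330 px

1.84:1 in 3555×2370: fills the width, so the image is 3555.00 × 1932.07.
3×2 in 720×405: fills the height, so the intermediate becomes 607.50 × 405.00 — a scale of ×0.1709.
Applying the same ×0.1709: 1932.07 → 330.16.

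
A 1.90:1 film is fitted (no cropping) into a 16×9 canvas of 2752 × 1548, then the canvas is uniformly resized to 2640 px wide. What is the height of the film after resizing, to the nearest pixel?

Fitted into 2752×1548, the film spans the width; its height is 2752 / 1.900 ≈ 1448.42 px.
The frame scales by 2640/2752 = 0.9593; 1448.42 × 0.9593 ≈ 1389.47 px.

1389 px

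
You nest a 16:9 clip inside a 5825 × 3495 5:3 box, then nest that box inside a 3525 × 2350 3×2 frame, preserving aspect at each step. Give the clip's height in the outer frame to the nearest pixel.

1983 px

Inside the 5825×3495 canvas the clip is width-limited at 5825.00 × 3276.56.
5:3 in 3525×2350: fills the width, so the intermediate becomes 3525.00 × 2115.00 — a scale of ×0.6052.
Applying the same ×0.6052: 3276.56 → 1982.81.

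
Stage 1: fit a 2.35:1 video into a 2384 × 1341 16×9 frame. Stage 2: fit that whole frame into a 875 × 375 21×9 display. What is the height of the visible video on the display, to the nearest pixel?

284 px

2.35:1 in 2384×1341: fills the width, so the video is 2384.00 × 1014.47.
16×9 in 875×375: fills the height, so the intermediate becomes 666.67 × 375.00 — a scale of ×0.2796.
The video scales with it: height 1014.47 × 0.2796 ≈ 283.69.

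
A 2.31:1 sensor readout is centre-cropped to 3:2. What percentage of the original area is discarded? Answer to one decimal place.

35.1%

3:2 is narrower than 2.31:1, so the crop keeps the full height and trims the width.
(1.500)/(2.310) ≈ 0.649 of the area survives, leaving 35.06% discarded.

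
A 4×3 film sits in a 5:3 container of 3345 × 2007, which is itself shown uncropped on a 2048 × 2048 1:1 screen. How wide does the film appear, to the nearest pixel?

1638 px

Inside the 3345×2007 canvas the film is height-limited at 2676.00 × 2007.00.
Second fit — the 5:3 canvas into 2048×2048 spans the width: 2048.00 × 1228.80 (×0.6123 from 3345×2007).
The film scales with it: width 2676.00 × 0.6123 ≈ 1638.40.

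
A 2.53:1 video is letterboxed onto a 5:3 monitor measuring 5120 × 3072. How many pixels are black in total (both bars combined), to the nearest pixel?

Since 2.530 > 1.667, the video is width-limited.
Content height = 5120 / 2.530 ≈ 2023.7154 px.
Black = 3072 − 2023.7154 = 1048.2846 px.
Bar area = 1048.2846 × 5120 ≈ 5367217 px.

5367217 pixels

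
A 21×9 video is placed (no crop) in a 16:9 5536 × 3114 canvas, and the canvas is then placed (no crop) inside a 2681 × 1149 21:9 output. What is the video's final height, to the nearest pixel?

21×9 in 5536×3114: fills the width, so the video is 5536.00 × 2372.57.
Second fit — the 16:9 canvas into 2681×1149 spans the height: 2042.67 × 1149.00 (×0.3690 from 5536×3114).
Applying the same ×0.3690: 2372.57 → 875.43.

875 px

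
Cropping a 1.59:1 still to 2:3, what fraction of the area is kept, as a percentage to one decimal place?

41.9%

2:3 is narrower than 1.59:1, so the crop keeps the full height and trims the width.
Area ratio = (0.667)/(1.590) = 41.93% retained.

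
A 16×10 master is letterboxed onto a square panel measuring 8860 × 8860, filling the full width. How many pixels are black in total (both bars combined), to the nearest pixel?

Content height = 8860 × 10/16 ≈ 5537.5000 px.
Leftover height: 8860 − 5537.5000 = 3322.5000 px.
Across the 8860-px span: 3322.5000 × 8860 ≈ 29437350 px.

29437350 pixels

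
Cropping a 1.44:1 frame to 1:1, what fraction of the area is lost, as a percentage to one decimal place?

30.6%

The height stays; only width is cut (since 1:1 is narrower than 1.44:1).
Fraction kept = (1.000)/(1.440) ≈ 69.44%, so 30.56% is lost.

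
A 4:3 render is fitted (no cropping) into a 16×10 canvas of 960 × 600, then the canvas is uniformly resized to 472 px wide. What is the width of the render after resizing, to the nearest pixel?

393 px

At 960×600 the render is height-limited, so width = 600 × 4/3 ≈ 800.00 px.
The frame scales by 472/960 = 0.4917; 800.00 × 0.4917 ≈ 393.33 px.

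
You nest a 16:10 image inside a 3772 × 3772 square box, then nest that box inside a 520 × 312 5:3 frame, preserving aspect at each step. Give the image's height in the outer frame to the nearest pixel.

16:10 in 3772×3772: fills the width, so the image is 3772.00 × 2357.50.
Second fit — the square canvas into 520×312 spans the height: 312.00 × 312.00 (×0.0827 from 3772×3772).
Applying the same ×0.0827: 2357.50 → 195.00.

195 px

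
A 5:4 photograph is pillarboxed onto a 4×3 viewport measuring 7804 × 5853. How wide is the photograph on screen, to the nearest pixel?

7316 px

5:4 is narrower than 4×3, so it spans the full height.
That makes the image 7316.25 px wide (5853 × 5/4).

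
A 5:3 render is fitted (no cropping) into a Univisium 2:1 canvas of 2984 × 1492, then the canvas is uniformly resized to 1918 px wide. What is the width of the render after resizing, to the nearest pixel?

1598 px

At 2984×1492 the render is height-limited, so width = 1492 × 5/3 ≈ 2486.67 px.
The frame scales by 1918/2984 = 0.6428; 2486.67 × 0.6428 ≈ 1598.33 px.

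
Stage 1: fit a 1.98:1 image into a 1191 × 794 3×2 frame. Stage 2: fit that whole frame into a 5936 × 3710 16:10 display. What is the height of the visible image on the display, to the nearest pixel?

First fit — 1.98:1 into 1191×794 spans the width: 1191.00 × 601.52.
Second fit — the 3×2 canvas into 5936×3710 spans the height: 5565.00 × 3710.00 (×4.6725 from 1191×794).
The image scales with it: height 601.52 × 4.6725 ≈ 2810.61.

2811 px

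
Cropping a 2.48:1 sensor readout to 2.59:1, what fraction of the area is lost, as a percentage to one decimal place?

4.2%

The width stays; only height is cut (since 2.59:1 is wider than 2.48:1).
Area ratio = (2.480)/(2.590) = 95.75%; the remaining 4.25% is cropped out.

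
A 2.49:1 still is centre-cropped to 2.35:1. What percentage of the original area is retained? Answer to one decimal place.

94.4%

Going from 2.49:1 to 2.35:1 means cutting width while keeping height.
(2.350)/(2.490) ≈ 0.944 of the area survives.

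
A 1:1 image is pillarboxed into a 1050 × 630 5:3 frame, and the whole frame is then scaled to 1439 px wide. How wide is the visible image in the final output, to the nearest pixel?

At 1050×630 the image is height-limited, so width = 630 × 1/1 ≈ 630.00 px.
The frame scales by 1439/1050 = 1.3705; 630.00 × 1.3705 ≈ 863.40 px.

863 px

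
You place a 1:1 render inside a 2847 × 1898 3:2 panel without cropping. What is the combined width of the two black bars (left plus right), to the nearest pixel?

1:1 (1.000) < 3:2 (1.500), so the render fills the height.
That makes the image 1898.00 px wide (1898 × 1/1).
Black = 2847 − 1898.00 = 949.00 px.

949 px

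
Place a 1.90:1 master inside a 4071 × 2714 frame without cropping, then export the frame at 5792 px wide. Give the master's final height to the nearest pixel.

At 4071×2714 the master is width-limited, so height = 4071 / 1.900 ≈ 2142.63 px.
Resizing to 5792 px wide multiplies everything by 1.4227: 2142.63 → 3048.42 px.

3048 px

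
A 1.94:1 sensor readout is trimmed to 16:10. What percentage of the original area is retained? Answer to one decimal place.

82.5%

16:10 is narrower than 1.94:1, so the crop keeps the full height and trims the width.
(1.600)/(1.940) ≈ 0.825 of the area survives.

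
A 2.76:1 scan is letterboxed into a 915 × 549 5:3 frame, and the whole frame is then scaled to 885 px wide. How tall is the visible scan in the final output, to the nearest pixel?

In the 915×549 frame the scan fills the width: height = 915 / 2.760 ≈ 331.52 px.
The frame scales by 885/915 = 0.9672; 331.52 × 0.9672 ≈ 320.65 px.

321 px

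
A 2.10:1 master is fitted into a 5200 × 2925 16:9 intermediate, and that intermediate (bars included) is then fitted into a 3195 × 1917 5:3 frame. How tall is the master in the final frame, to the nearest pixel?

Inside the 5200×2925 canvas the master is width-limited at 5200.00 × 2476.19.
Second fit — the 16:9 canvas into 3195×1917 spans the width: 3195.00 × 1797.19 (×0.6144 from 5200×2925).
The master scales with it: height 2476.19 × 0.6144 ≈ 1521.43.

1521 px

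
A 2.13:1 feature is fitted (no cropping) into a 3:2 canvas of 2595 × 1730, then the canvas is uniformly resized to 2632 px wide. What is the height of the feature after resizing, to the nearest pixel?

1236 px

In the 2595×1730 frame the feature fills the width: height = 2595 / 2.130 ≈ 1218.31 px.
Scaling 2595 → 2632 is ×1.0143, so the height becomes 1218.31 × 1.0143 ≈ 1235.68 px.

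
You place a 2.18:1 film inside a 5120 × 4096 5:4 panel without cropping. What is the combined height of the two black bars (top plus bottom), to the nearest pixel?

1747 px

2.18:1 is wider than 5:4, so it spans the full width.
The film is 5120 / 2.180 ≈ 2348.62 px tall.
Black = 4096 − 2348.62 = 1747.38 px.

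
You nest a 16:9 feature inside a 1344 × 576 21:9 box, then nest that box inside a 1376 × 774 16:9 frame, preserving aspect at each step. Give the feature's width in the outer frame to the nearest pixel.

First fit — 16:9 into 1344×576 spans the height: 1024.00 × 576.00.
Second fit — the 21:9 canvas into 1376×774 spans the width: 1376.00 × 589.71 (×1.0238 from 1344×576).
So the feature's width is 1024.00 × 1.0238 ≈ 1048.38.

1048 px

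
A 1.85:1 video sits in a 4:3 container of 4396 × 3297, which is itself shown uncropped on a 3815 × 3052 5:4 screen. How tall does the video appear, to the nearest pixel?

First fit — 1.85:1 into 4396×3297 spans the width: 4396.00 × 2376.22.
The 4:3 canvas is width-limited in 3815×3052, giving 3815.00 × 2861.25; scale factor 0.8678.
The video scales with it: height 2376.22 × 0.8678 ≈ 2062.16.

2062 px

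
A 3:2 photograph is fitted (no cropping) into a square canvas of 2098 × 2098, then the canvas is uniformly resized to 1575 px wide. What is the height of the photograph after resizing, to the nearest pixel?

In the 2098×2098 frame the photograph fills the width: height = 2098 × 2/3 ≈ 1398.67 px.
Scaling 2098 → 1575 is ×0.7507, so the height becomes 1398.67 × 0.7507 ≈ 1050.00 px.

1050 px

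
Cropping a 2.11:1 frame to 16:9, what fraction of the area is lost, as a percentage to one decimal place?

15.7%

The height stays; only width is cut (since 16:9 is narrower than 2.11:1).
(1.778)/(2.110) ≈ 0.843 of the area survives, leaving 15.75% discarded.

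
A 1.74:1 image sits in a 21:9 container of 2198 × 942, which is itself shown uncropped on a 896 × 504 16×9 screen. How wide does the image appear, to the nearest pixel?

Inside the 2198×942 canvas the image is height-limited at 1639.08 × 942.00.
The 21:9 canvas is width-limited in 896×504, giving 896.00 × 384.00; scale factor 0.4076.
The image scales with it: width 1639.08 × 0.4076 ≈ 668.16.

668 px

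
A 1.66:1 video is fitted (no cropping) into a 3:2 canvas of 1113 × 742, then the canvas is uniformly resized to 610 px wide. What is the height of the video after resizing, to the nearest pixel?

In the 1113×742 frame the video fills the width: height = 1113 / 1.660 ≈ 670.48 px.
The frame scales by 610/1113 = 0.5481; 670.48 × 0.5481 ≈ 367.47 px.

367 px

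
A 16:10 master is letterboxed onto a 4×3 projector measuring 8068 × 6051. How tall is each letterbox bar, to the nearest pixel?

504 px

Since 1.600 > 1.333, the master is width-limited.
That makes the image 5042.50 px tall (8068 × 10/16).
6051 − 5042.50 = 1008.50 px of bars (504.25 each).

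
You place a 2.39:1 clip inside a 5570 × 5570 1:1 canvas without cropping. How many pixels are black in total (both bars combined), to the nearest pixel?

2.39:1 (2.390) > 1:1 (1.000), so the clip fills the width.
The clip is 5570 / 2.390 ≈ 2330.5439 px tall.
5570 − 2330.5439 = 3239.4561 px of bars.
Bar area = 3239.4561 × 5570 ≈ 18043770 px.

18043770 pixels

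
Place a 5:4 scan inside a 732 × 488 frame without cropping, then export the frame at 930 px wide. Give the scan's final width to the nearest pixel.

775 px

In the 732×488 frame the scan fills the height: width = 488 × 5/4 ≈ 610.00 px.
Scaling 732 → 930 is ×1.2705, so the width becomes 610.00 × 1.2705 ≈ 775.00 px.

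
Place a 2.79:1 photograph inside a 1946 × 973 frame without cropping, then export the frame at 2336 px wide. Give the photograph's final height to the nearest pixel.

Fitted into 1946×973, the photograph spans the width; its height is 1946 / 2.790 ≈ 697.49 px.
Resizing to 2336 px wide multiplies everything by 1.2004: 697.49 → 837.28 px.

837 px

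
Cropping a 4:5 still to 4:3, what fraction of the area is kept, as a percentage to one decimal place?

60.0%

Going from 4:5 to 4:3 means cutting height while keeping width.
(0.800)/(1.333) ≈ 0.600 of the area survives.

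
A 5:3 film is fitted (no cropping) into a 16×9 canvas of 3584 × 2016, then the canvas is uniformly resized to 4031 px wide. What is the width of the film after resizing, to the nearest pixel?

3779 px

Fitted into 3584×2016, the film spans the height; its width is 2016 × 5/3 ≈ 3360.00 px.
Resizing to 4031 px wide multiplies everything by 1.1247: 3360.00 → 3779.06 px.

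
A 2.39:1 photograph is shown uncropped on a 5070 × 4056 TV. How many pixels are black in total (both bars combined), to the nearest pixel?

Since 2.390 > 1.250, the photograph is width-limited.
The photograph is 5070 / 2.390 ≈ 2121.3389 px tall.
4056 − 2121.3389 = 1934.6611 px of bars.
Bar area = 1934.6611 × 5070 ≈ 9808732 px.

9808732 pixels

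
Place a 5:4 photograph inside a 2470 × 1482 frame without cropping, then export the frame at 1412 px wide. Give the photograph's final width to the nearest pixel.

At 2470×1482 the photograph is height-limited, so width = 1482 × 5/4 ≈ 1852.50 px.
Scaling 2470 → 1412 is ×0.5717, so the width becomes 1852.50 × 0.5717 ≈ 1059.00 px.

1059 px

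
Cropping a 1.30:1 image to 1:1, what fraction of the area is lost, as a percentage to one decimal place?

Going from 1.30:1 to 1:1 means cutting width while keeping height.
(1.000)/(1.300) ≈ 0.769 of the area survives, leaving 23.08% discarded.

23.1%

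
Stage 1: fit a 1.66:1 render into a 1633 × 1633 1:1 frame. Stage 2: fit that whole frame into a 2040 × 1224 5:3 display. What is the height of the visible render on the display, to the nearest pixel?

First fit — 1.66:1 into 1633×1633 spans the width: 1633.00 × 983.73.
Second fit — the 1:1 canvas into 2040×1224 spans the height: 1224.00 × 1224.00 (×0.7495 from 1633×1633).
The render scales with it: height 983.73 × 0.7495 ≈ 737.35.

737 px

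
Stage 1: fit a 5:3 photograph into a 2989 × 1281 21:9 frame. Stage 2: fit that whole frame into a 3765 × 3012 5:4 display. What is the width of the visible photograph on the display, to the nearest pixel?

2689 px

First fit — 5:3 into 2989×1281 spans the height: 2135.00 × 1281.00.
Second fit — the 21:9 canvas into 3765×3012 spans the width: 3765.00 × 1613.57 (×1.2596 from 2989×1281).
The photograph scales with it: width 2135.00 × 1.2596 ≈ 2689.29.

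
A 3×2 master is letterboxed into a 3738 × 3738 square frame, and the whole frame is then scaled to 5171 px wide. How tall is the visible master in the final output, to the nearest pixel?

3447 px

Fitted into 3738×3738, the master spans the width; its height is 3738 × 2/3 ≈ 2492.00 px.
Resizing to 5171 px wide multiplies everything by 1.3834: 2492.00 → 3447.33 px.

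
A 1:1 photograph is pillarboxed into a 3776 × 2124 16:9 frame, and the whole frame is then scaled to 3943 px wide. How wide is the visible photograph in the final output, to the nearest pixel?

2218 px

In the 3776×2124 frame the photograph fills the height: width = 2124 × 1/1 ≈ 2124.00 px.
Scaling 3776 → 3943 is ×1.0442, so the width becomes 2124.00 × 1.0442 ≈ 2217.94 px.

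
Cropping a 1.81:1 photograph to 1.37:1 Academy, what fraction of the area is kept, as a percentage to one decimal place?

75.7%

The height stays; only width is cut (since 1.37:1 Academy is narrower than 1.81:1).
(1.370)/(1.810) ≈ 0.757 of the area survives.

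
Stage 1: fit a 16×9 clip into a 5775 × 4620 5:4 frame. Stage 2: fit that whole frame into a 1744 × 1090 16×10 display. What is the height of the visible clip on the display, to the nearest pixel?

16×9 in 5775×4620: fills the width, so the clip is 5775.00 × 3248.44.
The 5:4 canvas is height-limited in 1744×1090, giving 1362.50 × 1090.00; scale factor 0.2359.
Applying the same ×0.2359: 3248.44 → 766.41.

766 px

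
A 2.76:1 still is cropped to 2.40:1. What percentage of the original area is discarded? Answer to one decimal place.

The height stays; only width is cut (since 2.40:1 is narrower than 2.76:1).
(2.400)/(2.760) ≈ 0.870 of the area survives, leaving 13.04% discarded.

13.0%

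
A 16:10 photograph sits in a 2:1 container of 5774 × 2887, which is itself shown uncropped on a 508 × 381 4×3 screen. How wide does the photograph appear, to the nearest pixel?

16:10 in 5774×2887: fills the height, so the photograph is 4619.20 × 2887.00.
The 2:1 canvas is width-limited in 508×381, giving 508.00 × 254.00; scale factor 0.0880.
The photograph scales with it: width 4619.20 × 0.0880 ≈ 406.40.

406 px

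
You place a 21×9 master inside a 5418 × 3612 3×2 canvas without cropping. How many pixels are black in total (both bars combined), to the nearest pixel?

6989220 pixels

Since 2.333 > 1.500, the master is width-limited.
The master is 5418 × 9/21 ≈ 2322.0000 px tall.
3612 − 2322.0000 = 1290.0000 px of bars.
That's 1290.0000 × 5418 ≈ 6989220 black pixels.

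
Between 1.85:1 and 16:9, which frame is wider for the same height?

1.85 and 16:9 = 1.778; 1.85 > 1.778.

1.85:1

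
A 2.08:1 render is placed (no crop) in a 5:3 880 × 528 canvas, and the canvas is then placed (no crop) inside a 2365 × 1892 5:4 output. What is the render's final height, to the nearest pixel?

Inside the 880×528 canvas the render is width-limited at 880.00 × 423.08.
5:3 in 2365×1892: fills the width, so the intermediate becomes 2365.00 × 1419.00 — a scale of ×2.6875.
The render scales with it: height 423.08 × 2.6875 ≈ 1137.02.

1137 px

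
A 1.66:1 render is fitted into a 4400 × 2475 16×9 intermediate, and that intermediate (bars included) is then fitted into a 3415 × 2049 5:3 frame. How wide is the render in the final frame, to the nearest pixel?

3189 px

1.66:1 in 4400×2475: fills the height, so the render is 4108.50 × 2475.00.
Second fit — the 16×9 canvas into 3415×2049 spans the width: 3415.00 × 1920.94 (×0.7761 from 4400×2475).
The render scales with it: width 4108.50 × 0.7761 ≈ 3188.76.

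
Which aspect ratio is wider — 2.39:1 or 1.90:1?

2.39:1

2.39 and 1.9; 2.39 > 1.9.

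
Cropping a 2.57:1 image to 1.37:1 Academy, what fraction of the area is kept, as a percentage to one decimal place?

The height stays; only width is cut (since 1.37:1 Academy is narrower than 2.57:1).
(1.370)/(2.570) ≈ 0.533 of the area survives.

53.3%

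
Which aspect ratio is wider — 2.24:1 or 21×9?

2.24 and 21×9 = 2.333; 2.333 > 2.24.

21×9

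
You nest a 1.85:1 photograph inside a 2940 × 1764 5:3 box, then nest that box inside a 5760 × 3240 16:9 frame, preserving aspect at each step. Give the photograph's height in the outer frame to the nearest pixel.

Inside the 2940×1764 canvas the photograph is width-limited at 2940.00 × 1589.19.
Second fit — the 5:3 canvas into 5760×3240 spans the height: 5400.00 × 3240.00 (×1.8367 from 2940×1764).
The photograph scales with it: height 1589.19 × 1.8367 ≈ 2918.92.

2919 px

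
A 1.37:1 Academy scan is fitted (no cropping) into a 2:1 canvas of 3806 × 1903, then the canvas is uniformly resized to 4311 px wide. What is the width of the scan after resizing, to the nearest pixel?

In the 3806×1903 frame the scan fills the height: width = 1903 × 1.370 ≈ 2607.11 px.
Scaling 3806 → 4311 is ×1.1327, so the width becomes 2607.11 × 1.1327 ≈ 2953.03 px.

2953 px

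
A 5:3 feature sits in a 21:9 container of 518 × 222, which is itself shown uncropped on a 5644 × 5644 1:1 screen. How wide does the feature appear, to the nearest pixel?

First fit — 5:3 into 518×222 spans the height: 370.00 × 222.00.
21:9 in 5644×5644: fills the width, so the intermediate becomes 5644.00 × 2418.86 — a scale of ×10.8958.
The feature scales with it: width 370.00 × 10.8958 ≈ 4031.43.

4031 px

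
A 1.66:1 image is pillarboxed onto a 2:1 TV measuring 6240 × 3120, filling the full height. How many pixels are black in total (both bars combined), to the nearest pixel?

3309696 pixels

That makes the image 5179.2000 px wide (3120 × 1.660).
Black = 6240 − 5179.2000 = 1060.8000 px.
Bar area = 1060.8000 × 3120 ≈ 3309696 px.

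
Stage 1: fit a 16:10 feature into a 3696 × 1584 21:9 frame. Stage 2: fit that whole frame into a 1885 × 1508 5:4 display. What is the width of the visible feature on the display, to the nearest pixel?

1293 px

First fit — 16:10 into 3696×1584 spans the height: 2534.40 × 1584.00.
21:9 in 1885×1508: fills the width, so the intermediate becomes 1885.00 × 807.86 — a scale of ×0.5100.
The feature scales with it: width 2534.40 × 0.5100 ≈ 1292.57.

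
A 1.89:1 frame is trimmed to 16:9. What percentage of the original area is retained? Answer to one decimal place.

94.1%

Going from 1.89:1 to 16:9 means cutting width while keeping height.
Area ratio = (1.778)/(1.890) = 94.06% retained.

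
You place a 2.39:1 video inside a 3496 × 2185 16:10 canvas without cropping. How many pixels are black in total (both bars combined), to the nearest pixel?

2524946 pixels

Since 2.390 > 1.600, the video is width-limited.
The video is 3496 / 2.390 ≈ 1462.7615 px tall.
Black = 2185 − 1462.7615 = 722.2385 px.
Bar area = 722.2385 × 3496 ≈ 2524946 px.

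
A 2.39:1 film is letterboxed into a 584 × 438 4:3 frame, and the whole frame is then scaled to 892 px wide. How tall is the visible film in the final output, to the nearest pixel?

Fitted into 584×438, the film spans the width; its height is 584 / 2.390 ≈ 244.35 px.
The frame scales by 892/584 = 1.5274; 244.35 × 1.5274 ≈ 373.22 px.

373 px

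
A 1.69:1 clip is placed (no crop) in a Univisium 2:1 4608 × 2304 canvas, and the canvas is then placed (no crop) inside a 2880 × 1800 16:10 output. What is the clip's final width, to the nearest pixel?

First fit — 1.69:1 into 4608×2304 spans the height: 3893.76 × 2304.00.
The Univisium 2:1 canvas is width-limited in 2880×1800, giving 2880.00 × 1440.00; scale factor 0.6250.
Applying the same ×0.6250: 3893.76 → 2433.60.

2434 px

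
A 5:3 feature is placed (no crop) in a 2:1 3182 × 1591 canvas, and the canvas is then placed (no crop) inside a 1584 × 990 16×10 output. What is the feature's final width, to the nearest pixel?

First fit — 5:3 into 3182×1591 spans the height: 2651.67 × 1591.00.
Second fit — the 2:1 canvas into 1584×990 spans the width: 1584.00 × 792.00 (×0.4978 from 3182×1591).
So the feature's width is 2651.67 × 0.4978 ≈ 1320.00.

1320 px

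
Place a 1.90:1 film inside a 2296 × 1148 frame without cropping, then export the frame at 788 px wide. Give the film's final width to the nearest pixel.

At 2296×1148 the film is height-limited, so width = 1148 × 1.900 ≈ 2181.20 px.
The frame scales by 788/2296 = 0.3432; 2181.20 × 0.3432 ≈ 748.60 px.

749 px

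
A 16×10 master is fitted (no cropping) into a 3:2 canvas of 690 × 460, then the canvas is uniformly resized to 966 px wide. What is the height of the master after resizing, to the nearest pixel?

604 px

Fitted into 690×460, the master spans the width; its height is 690 × 10/16 ≈ 431.25 px.
The frame scales by 966/690 = 1.4000; 431.25 × 1.4000 ≈ 603.75 px.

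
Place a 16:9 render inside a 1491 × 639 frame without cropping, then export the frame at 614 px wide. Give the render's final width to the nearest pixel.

At 1491×639 the render is height-limited, so width = 639 × 16/9 ≈ 1136.00 px.
The frame scales by 614/1491 = 0.4118; 1136.00 × 0.4118 ≈ 467.81 px.

468 px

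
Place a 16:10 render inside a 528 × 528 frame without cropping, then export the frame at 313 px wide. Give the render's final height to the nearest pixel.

196 px

At 528×528 the render is width-limited, so height = 528 × 10/16 ≈ 330.00 px.
Resizing to 313 px wide multiplies everything by 0.5928: 330.00 → 195.62 px.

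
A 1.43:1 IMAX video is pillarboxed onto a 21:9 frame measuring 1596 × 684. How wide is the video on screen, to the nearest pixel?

978 px

Since 1.430 < 2.333, the video is height-limited.
Content width = 684 × 1.430 ≈ 978.12 px.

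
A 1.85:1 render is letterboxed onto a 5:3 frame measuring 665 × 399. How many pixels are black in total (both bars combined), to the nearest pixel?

Since 1.850 > 1.667, the render is width-limited.
The render is 665 / 1.850 ≈ 359.4595 px tall.
Leftover height: 399 − 359.4595 = 39.5405 px.
Across the 665-px span: 39.5405 × 665 ≈ 26294 px.

26294 pixels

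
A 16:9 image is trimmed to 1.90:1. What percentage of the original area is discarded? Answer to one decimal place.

The width stays; only height is cut (since 1.90:1 is wider than 16:9).
Area ratio = (1.778)/(1.900) = 93.57%; the remaining 6.43% is cropped out.

6.4%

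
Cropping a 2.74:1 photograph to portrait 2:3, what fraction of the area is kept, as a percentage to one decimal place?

portrait 2:3 is narrower than 2.74:1, so the crop keeps the full height and trims the width.
(0.667)/(2.740) ≈ 0.243 of the area survives.

24.3%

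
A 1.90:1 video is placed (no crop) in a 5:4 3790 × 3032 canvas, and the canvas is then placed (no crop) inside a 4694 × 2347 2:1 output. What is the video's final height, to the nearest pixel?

1544 px

Inside the 3790×3032 canvas the video is width-limited at 3790.00 × 1994.74.
Second fit — the 5:4 canvas into 4694×2347 spans the height: 2933.75 × 2347.00 (×0.7741 from 3790×3032).
Applying the same ×0.7741: 1994.74 → 1544.08.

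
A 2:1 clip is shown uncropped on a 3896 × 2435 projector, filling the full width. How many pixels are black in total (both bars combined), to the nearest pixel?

1897352 pixels

That makes the image 1948.0000 px tall (3896 × 1/2).
Leftover height: 2435 − 1948.0000 = 487.0000 px.
That's 487.0000 × 3896 ≈ 1897352 black pixels.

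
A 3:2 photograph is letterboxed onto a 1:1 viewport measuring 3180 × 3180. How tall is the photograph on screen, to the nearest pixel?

3:2 (1.500) > 1:1 (1.000), so the photograph fills the width.
That makes the image 2120.00 px tall (3180 × 2/3).

2120 px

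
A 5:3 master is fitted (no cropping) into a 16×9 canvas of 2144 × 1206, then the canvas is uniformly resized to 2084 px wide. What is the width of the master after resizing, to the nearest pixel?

1954 px

At 2144×1206 the master is height-limited, so width = 1206 × 5/3 ≈ 2010.00 px.
Scaling 2144 → 2084 is ×0.9720, so the width becomes 2010.00 × 0.9720 ≈ 1953.75 px.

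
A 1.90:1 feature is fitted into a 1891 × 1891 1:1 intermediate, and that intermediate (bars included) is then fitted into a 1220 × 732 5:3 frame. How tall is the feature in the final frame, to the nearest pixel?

1.90:1 in 1891×1891: fills the width, so the feature is 1891.00 × 995.26.
Second fit — the 1:1 canvas into 1220×732 spans the height: 732.00 × 732.00 (×0.3871 from 1891×1891).
The feature scales with it: height 995.26 × 0.3871 ≈ 385.26.

385 px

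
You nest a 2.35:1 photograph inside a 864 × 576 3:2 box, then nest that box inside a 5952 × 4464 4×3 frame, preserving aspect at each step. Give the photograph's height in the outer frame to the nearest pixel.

Inside the 864×576 canvas the photograph is width-limited at 864.00 × 367.66.
The 3:2 canvas is width-limited in 5952×4464, giving 5952.00 × 3968.00; scale factor 6.8889.
Applying the same ×6.8889: 367.66 → 2532.77.

2533 px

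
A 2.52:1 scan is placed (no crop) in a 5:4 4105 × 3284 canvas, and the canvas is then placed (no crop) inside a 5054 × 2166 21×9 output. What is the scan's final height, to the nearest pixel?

First fit — 2.52:1 into 4105×3284 spans the width: 4105.00 × 1628.97.
The 5:4 canvas is height-limited in 5054×2166, giving 2707.50 × 2166.00; scale factor 0.6596.
So the scan's height is 1628.97 × 0.6596 ≈ 1074.40.

1074 px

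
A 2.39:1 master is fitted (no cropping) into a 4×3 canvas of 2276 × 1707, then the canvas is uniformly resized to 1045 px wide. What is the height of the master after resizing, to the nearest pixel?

Fitted into 2276×1707, the master spans the width; its height is 2276 / 2.390 ≈ 952.30 px.
Scaling 2276 → 1045 is ×0.4591, so the height becomes 952.30 × 0.4591 ≈ 437.24 px.

437 px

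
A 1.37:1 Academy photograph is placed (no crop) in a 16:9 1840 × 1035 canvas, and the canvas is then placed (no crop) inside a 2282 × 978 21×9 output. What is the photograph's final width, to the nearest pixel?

1340 px

Inside the 1840×1035 canvas the photograph is height-limited at 1417.95 × 1035.00.
Second fit — the 16:9 canvas into 2282×978 spans the height: 1738.67 × 978.00 (×0.9449 from 1840×1035).
The photograph scales with it: width 1417.95 × 0.9449 ≈ 1339.86.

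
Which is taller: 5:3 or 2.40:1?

5:3 = 1.667 and 2.4; 2.4 > 1.667. The smaller width-to-height ratio is the taller frame.

5:3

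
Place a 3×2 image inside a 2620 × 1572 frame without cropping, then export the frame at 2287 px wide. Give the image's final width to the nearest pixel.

At 2620×1572 the image is height-limited, so width = 1572 × 3/2 ≈ 2358.00 px.
The frame scales by 2287/2620 = 0.8729; 2358.00 × 0.8729 ≈ 2058.30 px.

2058 px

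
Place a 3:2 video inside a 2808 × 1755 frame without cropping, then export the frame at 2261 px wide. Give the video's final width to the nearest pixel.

2120 px

In the 2808×1755 frame the video fills the height: width = 1755 × 3/2 ≈ 2632.50 px.
Resizing to 2261 px wide multiplies everything by 0.8052: 2632.50 → 2119.69 px.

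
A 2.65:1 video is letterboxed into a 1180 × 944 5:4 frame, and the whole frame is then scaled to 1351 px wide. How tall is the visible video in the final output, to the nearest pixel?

Fitted into 1180×944, the video spans the width; its height is 1180 / 2.650 ≈ 445.28 px.
Resizing to 1351 px wide multiplies everything by 1.1449: 445.28 → 509.81 px.

510 px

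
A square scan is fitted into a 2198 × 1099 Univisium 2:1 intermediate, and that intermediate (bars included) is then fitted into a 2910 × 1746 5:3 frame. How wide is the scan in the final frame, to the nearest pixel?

First fit — square into 2198×1099 spans the height: 1099.00 × 1099.00.
Second fit — the Univisium 2:1 canvas into 2910×1746 spans the width: 2910.00 × 1455.00 (×1.3239 from 2198×1099).
The scan scales with it: width 1099.00 × 1.3239 ≈ 1455.00.

1455 px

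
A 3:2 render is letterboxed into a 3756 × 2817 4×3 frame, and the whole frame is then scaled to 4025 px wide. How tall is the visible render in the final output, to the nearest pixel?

2683 px

Fitted into 3756×2817, the render spans the width; its height is 3756 × 2/3 ≈ 2504.00 px.
The frame scales by 4025/3756 = 1.0716; 2504.00 × 1.0716 ≈ 2683.33 px.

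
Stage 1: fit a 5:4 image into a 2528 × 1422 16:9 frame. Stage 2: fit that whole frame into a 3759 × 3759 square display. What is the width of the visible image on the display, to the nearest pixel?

Inside the 2528×1422 canvas the image is height-limited at 1777.50 × 1422.00.
16:9 in 3759×3759: fills the width, so the intermediate becomes 3759.00 × 2114.44 — a scale of ×1.4869.
So the image's width is 1777.50 × 1.4869 ≈ 2643.05.

2643 px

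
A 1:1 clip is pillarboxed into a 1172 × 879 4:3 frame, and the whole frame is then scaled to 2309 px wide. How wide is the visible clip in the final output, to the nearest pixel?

At 1172×879 the clip is height-limited, so width = 879 × 1/1 ≈ 879.00 px.
Resizing to 2309 px wide multiplies everything by 1.9701: 879.00 → 1731.75 px.

1732 px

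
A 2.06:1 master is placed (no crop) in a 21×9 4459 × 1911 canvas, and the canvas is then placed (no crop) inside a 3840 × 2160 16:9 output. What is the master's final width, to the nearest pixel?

First fit — 2.06:1 into 4459×1911 spans the height: 3936.66 × 1911.00.
21×9 in 3840×2160: fills the width, so the intermediate becomes 3840.00 × 1645.71 — a scale of ×0.8612.
The master scales with it: width 3936.66 × 0.8612 ≈ 3390.17.

3390 px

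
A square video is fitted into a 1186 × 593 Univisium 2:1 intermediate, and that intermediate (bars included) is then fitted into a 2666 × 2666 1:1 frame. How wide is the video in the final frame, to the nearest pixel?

First fit — square into 1186×593 spans the height: 593.00 × 593.00.
Univisium 2:1 in 2666×2666: fills the width, so the intermediate becomes 2666.00 × 1333.00 — a scale of ×2.2479.
So the video's width is 593.00 × 2.2479 ≈ 1333.00.

1333 px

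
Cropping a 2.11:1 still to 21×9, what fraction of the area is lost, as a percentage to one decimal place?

9.6%

The width stays; only height is cut (since 21×9 is wider than 2.11:1).
(2.110)/(2.333) ≈ 0.904 of the area survives, leaving 9.57% discarded.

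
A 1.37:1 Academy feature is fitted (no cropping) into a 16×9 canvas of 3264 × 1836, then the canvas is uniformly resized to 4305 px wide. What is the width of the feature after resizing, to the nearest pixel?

3318 px

In the 3264×1836 frame the feature fills the height: width = 1836 × 1.370 ≈ 2515.32 px.
The frame scales by 4305/3264 = 1.3189; 2515.32 × 1.3189 ≈ 3317.54 px.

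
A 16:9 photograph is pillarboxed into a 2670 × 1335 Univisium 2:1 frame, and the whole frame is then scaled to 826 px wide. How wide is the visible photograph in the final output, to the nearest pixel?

734 px

In the 2670×1335 frame the photograph fills the height: width = 1335 × 16/9 ≈ 2373.33 px.
Resizing to 826 px wide multiplies everything by 0.3094: 2373.33 → 734.22 px.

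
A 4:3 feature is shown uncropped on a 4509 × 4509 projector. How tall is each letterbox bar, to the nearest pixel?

564 px

Since 1.333 > 1.000, the feature is width-limited.
Content height = 4509 × 3/4 ≈ 3381.75 px.
Black = 4509 − 3381.75 = 1127.25 px, or 563.62 per bar.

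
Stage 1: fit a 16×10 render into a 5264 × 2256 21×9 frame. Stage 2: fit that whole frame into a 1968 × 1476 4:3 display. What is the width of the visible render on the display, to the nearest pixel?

1349 px

Inside the 5264×2256 canvas the render is height-limited at 3609.60 × 2256.00.
21×9 in 1968×1476: fills the width, so the intermediate becomes 1968.00 × 843.43 — a scale of ×0.3739.
The render scales with it: width 3609.60 × 0.3739 ≈ 1349.49.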